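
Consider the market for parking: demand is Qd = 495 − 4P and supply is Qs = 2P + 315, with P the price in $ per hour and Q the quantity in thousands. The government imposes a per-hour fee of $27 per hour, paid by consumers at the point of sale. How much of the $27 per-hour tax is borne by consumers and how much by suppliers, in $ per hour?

Before the tax: set 495 − 4P = 2P + 315 → P* = $30, Q* = 375.
With the tax collected from consumers, demand (in seller-price terms) shifts: Qd = 495 − 4(P + 27).
Solving gives Q = 339 with consumers paying $39 and suppliers receiving $12 (the $27 wedge).
Burden on consumers: $9; on suppliers: $18. (They sum to $27.)
The less price-elastic side of the market bears the larger share of a per-unit tax.

Consumers bear $9 per hour; suppliers bear $18 per hour.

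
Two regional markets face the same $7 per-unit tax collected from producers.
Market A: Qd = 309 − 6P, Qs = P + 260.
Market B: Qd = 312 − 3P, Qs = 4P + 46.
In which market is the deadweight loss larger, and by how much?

Market A: pre-tax P* = $7, Q* = 267; post-tax Q = 261; deadweight loss = $21.
Market B: pre-tax P* = $38, Q* = 198; post-tax Q = 186; deadweight loss = $42.
Difference: $21 vs $42 → market B is larger by $21.

Market B, by $21.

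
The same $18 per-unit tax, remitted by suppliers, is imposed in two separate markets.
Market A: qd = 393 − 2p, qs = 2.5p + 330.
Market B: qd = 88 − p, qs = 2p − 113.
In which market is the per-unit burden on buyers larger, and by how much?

Market B, by $2.

Market A: pre-tax p* = $14, q* = 365; post-tax q = 345; per-unit burden on buyers = $10.
Market B: pre-tax p* = $67, q* = 21; post-tax q = 9; per-unit burden on buyers = $12.
Difference: $10 vs $12 → market B is larger by $2.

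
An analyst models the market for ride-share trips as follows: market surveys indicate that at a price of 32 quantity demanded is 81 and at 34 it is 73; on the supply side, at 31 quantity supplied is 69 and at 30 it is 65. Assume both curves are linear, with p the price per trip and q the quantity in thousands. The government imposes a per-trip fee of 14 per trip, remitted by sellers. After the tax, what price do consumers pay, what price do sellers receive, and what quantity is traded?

Consumers pay 40; sellers receive 26; quantity = 49.

Demand slope: (73 − 81)/(34 − 32) = -4, so qd = 209 − 4p.
Supply slope: (65 − 69)/(30 − 31) = 4, so qs = 4p − 55.
Before the tax: set 209 − 4p = 4p − 55 → p* = 33, q* = 77.
With the tax collected from sellers, supply shifts: qs = 4(p − 14) − 55.
Solving gives q = 49 with consumers paying 40 and sellers receiving 26 (the 14 wedge).
The less price-elastic side of the market bears the larger share of a per-unit tax.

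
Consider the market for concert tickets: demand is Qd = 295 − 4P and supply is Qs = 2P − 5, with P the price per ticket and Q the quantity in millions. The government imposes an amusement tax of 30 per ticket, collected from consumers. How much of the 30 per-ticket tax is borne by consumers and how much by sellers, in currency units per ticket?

Consumers bear 10 per ticket; sellers bear 20 per ticket.

Without the tax, 295 − 4P = 2P − 5 gives 6P = 300, so P* = 50 and Q* = 95.
With the tax collected from consumers, demand (in seller-price terms) shifts: Qd = 295 − 4(P + 30).
Solving gives Q = 55 with consumers paying 60 and sellers receiving 30 (the 30 wedge).
Burden on consumers: 10; on sellers: 20. (They sum to 30.)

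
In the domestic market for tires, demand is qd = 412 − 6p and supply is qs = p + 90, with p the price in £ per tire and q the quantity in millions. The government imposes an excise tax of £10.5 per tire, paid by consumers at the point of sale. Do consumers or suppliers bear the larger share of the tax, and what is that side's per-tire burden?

Suppliers bear the larger share: £9 per tire.

Without the tax, 412 − 6p = p + 90 gives 7p = 322, so p* = £46 and q* = 136.
With the tax collected from consumers, demand (in seller-price terms) shifts: qd = 412 − 6(p + 10.5).
Solving gives q = 127 with consumers paying £47.5 and suppliers receiving £37 (the £10.5 wedge).
Per-tire burden: consumers £1.5, suppliers £9.
Suppliers take the larger share because supply is less price-elastic here (demand slope 6 vs supply slope 1).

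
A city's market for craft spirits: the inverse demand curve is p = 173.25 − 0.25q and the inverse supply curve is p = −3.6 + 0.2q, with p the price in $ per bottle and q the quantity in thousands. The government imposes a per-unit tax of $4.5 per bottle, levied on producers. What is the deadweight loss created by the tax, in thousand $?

Inverting to q(p) form: qd = 693 − 4p; qs = 5p + 18.
Before the tax: set 693 − 4p = 5p + 18 → p* = $75, q* = 393.
With the tax collected from producers, supply shifts: qs = 5(p − 4.5) + 18.
Solving gives q = 383 with consumers paying $77.5 and producers receiving $73 (the $4.5 wedge).
Quantity falls by |ΔQ| = |393 − 383| = 10.
DWL = ½ · t · |ΔQ| = ½ · 4.5 · 10 = $22.5.

Deadweight loss = $22.5 thousand.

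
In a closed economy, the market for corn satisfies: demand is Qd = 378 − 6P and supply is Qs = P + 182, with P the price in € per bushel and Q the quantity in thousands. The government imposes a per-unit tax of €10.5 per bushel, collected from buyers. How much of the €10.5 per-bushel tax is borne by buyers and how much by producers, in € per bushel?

Buyers bear €1.5 per bushel; producers bear €9 per bushel.

Without the tax, 378 − 6P = P + 182 gives 7P = 196, so P* = €28 and Q* = 210.
With the tax collected from buyers, demand (in seller-price terms) shifts: Qd = 378 − 6(P + 10.5).
Solving gives Q = 201 with buyers paying €29.5 and producers receiving €19 (the €10.5 wedge).
Burden on buyers: €1.5; on producers: €9. (They sum to €10.5.)
The less price-elastic side of the market bears the larger share of a per-unit tax.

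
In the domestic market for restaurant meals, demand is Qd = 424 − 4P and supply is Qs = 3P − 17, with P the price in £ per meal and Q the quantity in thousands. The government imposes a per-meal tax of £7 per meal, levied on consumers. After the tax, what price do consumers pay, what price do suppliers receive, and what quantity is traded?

Before the tax: set 424 − 4P = 3P − 17 → P* = £63, Q* = 172.
With the tax collected from consumers, demand (in seller-price terms) shifts: Qd = 424 − 4(P + 7).
Solving gives Q = 160 with consumers paying £66 and suppliers receiving £59 (the £7 wedge).
The less price-elastic side of the market bears the larger share of a per-unit tax.

Consumers pay £66; suppliers receive £59; quantity = 160.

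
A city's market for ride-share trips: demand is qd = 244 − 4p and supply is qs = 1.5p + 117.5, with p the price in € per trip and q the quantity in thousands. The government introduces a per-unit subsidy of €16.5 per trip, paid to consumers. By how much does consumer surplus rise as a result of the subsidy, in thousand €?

Before the subsidy: set 244 − 4p = 1.5p + 117.5 → p* = €23, q* = 152.
With a per-unit subsidy paid to consumers, each effectively pays p − 16.5, so demand becomes qd = 244 − 4(p − 16.5).
Solving gives q = 170 with consumers paying €18.5 and producers receiving €35 (the €16.5 wedge).
ΔCS is the trapezoid between Q = 170 and Q = 152 of height €4.5: ½ · (152 + 170) · 4.5 = €724.5.

Consumer surplus rises by €724.5 thousand.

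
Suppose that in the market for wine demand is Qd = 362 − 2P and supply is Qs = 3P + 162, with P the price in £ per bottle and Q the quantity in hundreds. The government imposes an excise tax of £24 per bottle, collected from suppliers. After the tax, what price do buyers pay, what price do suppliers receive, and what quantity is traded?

Before the tax: set 362 − 2P = 3P + 162 → P* = £40, Q* = 282.
With the tax collected from suppliers, supply shifts: Qs = 3(P − 24) + 162.
New equilibrium: buyers pay £54.4, suppliers receive £30.4, Q = 253.2. (Wedge: Pb − Ps = 24.)
The less price-elastic side of the market bears the larger share of a per-unit tax.

Buyers pay £54.4; suppliers receive £30.4; quantity = 253.2.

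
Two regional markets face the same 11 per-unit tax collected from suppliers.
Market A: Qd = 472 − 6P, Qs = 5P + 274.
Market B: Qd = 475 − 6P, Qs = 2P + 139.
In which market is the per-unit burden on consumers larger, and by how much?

Market A: pre-tax P* = 18, Q* = 364; post-tax Q = 334; per-unit burden on consumers = 5.
Market B: pre-tax P* = 42, Q* = 223; post-tax Q = 206.5; per-unit burden on consumers = 2.75.
Difference: 5 vs 2.75 → market A is larger by 2.25.

Market A, by 2.25.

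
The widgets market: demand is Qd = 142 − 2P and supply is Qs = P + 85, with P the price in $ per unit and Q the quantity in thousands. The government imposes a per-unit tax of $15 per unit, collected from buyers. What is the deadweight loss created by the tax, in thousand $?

Without the tax, 142 − 2P = P + 85 gives 3P = 57, so P* = $19 and Q* = 104.
With the tax collected from buyers, demand (in seller-price terms) shifts: Qd = 142 − 2(P + 15).
New equilibrium: buyers pay $24, sellers receive $9, Q = 94. (Wedge: Pb − Ps = 15.)
Quantity falls by |ΔQ| = |104 − 94| = 10.
DWL = ½ · t · |ΔQ| = ½ · 15 · 10 = $75.

Deadweight loss = $75 thousand.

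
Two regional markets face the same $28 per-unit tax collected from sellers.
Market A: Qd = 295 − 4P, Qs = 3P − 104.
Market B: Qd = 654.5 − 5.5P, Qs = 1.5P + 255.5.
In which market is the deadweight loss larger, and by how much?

Market A: pre-tax P* = $57, Q* = 67; post-tax Q = 19; deadweight loss = $672.
Market B: pre-tax P* = $57, Q* = 341; post-tax Q = 308; deadweight loss = $462.
Difference: $672 vs $462 → market A is larger by $210.

Market A, by $210.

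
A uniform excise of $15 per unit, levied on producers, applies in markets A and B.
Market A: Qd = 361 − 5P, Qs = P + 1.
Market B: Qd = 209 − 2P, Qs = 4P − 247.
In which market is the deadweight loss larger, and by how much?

Market B, by $56.25.

Market A: pre-tax P* = $60, Q* = 61; post-tax Q = 48.5; deadweight loss = $93.75.
Market B: pre-tax P* = $76, Q* = 57; post-tax Q = 37; deadweight loss = $150.
Difference: $93.75 vs $150 → market B is larger by $56.25.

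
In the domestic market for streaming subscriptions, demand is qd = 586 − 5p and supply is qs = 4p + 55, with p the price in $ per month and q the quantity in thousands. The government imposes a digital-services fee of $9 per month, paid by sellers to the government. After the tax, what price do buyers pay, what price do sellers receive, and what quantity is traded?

Without the tax, 586 − 5p = 4p + 55 gives 9p = 531, so p* = $59 and q* = 291.
With the tax collected from sellers, supply shifts: qs = 4(p − 9) + 55.
Solving gives q = 271 with buyers paying $63 and sellers receiving $54 (the $9 wedge).
The less price-elastic side of the market bears the larger share of a per-unit tax.

Buyers pay $63; sellers receive $54; quantity = 271.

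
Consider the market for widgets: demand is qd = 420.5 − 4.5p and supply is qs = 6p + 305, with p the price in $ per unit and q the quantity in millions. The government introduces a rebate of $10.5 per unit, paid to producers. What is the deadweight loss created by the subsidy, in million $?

Without the subsidy, 420.5 − 4.5p = 6p + 305 gives 10.5p = 115.5, so p* = $11 and q* = 371.
With a per-unit subsidy paid to producers, each receives p + 10.5 per unit sold, so supply becomes qs = 6(p + 10.5) + 305.
New equilibrium: consumers pay $5, producers receive $15.5, q = 398. (Wedge: pb − ps = −10.5.)
Quantity rises by |ΔQ| = |371 − 398| = 27.
DWL = ½ · t · |ΔQ| = ½ · 10.5 · 27 = $141.75.

Deadweight loss = $141.75 million.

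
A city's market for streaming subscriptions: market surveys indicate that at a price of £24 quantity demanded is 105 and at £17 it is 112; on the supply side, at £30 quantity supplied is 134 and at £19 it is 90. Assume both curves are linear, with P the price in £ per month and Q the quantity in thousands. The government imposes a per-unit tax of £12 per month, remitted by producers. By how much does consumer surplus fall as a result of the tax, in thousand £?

Consumer surplus falls by £971.52 thousand.

Demand slope: (112 − 105)/(17 − 24) = -1, so Qd = 129 − P.
Supply slope: (90 − 134)/(19 − 30) = 4, so Qs = 4P + 14.
Without the tax, 129 − P = 4P + 14 gives 5P = 115, so P* = £23 and Q* = 106.
With the tax collected from producers, supply shifts: Qs = 4(P − 12) + 14.
Solving gives Q = 96.4 with consumers paying £32.6 and producers receiving £20.6 (the £12 wedge).
ΔCS is the trapezoid between Q = 96.4 and Q = 106 of height £9.6: ½ · (106 + 96.4) · 9.6 = £971.52.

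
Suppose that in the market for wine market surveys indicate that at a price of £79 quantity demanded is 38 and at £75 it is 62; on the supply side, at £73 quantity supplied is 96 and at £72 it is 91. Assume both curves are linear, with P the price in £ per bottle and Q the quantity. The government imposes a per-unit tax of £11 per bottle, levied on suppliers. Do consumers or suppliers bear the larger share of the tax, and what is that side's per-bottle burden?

Suppliers bear the larger share: £6 per bottle.

Demand slope: (62 − 38)/(75 − 79) = -6, so Qd = 512 − 6P.
Supply slope: (91 − 96)/(72 − 73) = 5, so Qs = 5P − 269.
Without the tax, 512 − 6P = 5P − 269 gives 11P = 781, so P* = £71 and Q* = 86.
With the tax collected from suppliers, supply shifts: Qs = 5(P − 11) − 269.
New equilibrium: consumers pay £76, suppliers receive £65, Q = 56. (Wedge: Pb − Ps = 11.)
Per-bottle burden: consumers £5, suppliers £6.
Suppliers take the larger share because supply is less price-elastic here (demand slope 6 vs supply slope 5).
The less price-elastic side of the market bears the larger share of a per-unit tax.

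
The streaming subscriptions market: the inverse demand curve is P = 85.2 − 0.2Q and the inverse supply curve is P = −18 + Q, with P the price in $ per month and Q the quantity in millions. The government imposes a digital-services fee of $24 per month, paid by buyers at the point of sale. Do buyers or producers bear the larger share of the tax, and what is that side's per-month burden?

Producers bear the larger share: $20 per month.

Rewrite in direct form: Qd = 426 − 5P and Qs = P + 18.
Without the tax, 426 − 5P = P + 18 gives 6P = 408, so P* = $68 and Q* = 86.
With the tax collected from buyers, demand (in seller-price terms) shifts: Qd = 426 − 5(P + 24).
Solving gives Q = 66 with buyers paying $72 and producers receiving $48 (the $24 wedge).
Per-month burden: buyers $4, producers $20.
Producers take the larger share because supply is less price-elastic here (demand slope 5 vs supply slope 1).
The less price-elastic side of the market bears the larger share of a per-unit tax.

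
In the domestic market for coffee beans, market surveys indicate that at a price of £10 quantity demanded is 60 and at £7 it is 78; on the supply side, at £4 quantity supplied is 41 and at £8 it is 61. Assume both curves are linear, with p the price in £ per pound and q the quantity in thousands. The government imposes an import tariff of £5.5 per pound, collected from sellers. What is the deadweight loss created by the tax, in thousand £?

Demand slope: (78 − 60)/(7 − 10) = -6, so qd = 120 − 6p.
Supply slope: (61 − 41)/(8 − 4) = 5, so qs = 5p + 21.
Without the tax, 120 − 6p = 5p + 21 gives 11p = 99, so p* = £9 and q* = 66.
With the tax collected from sellers, supply shifts: qs = 5(p − 5.5) + 21.
New equilibrium: buyers pay £11.5, sellers receive £6, q = 51. (Wedge: pb − ps = 5.5.)
Quantity falls by |ΔQ| = |66 − 51| = 15.
DWL = ½ · t · |ΔQ| = ½ · 5.5 · 15 = £41.25.

Deadweight loss = £41.25 thousand.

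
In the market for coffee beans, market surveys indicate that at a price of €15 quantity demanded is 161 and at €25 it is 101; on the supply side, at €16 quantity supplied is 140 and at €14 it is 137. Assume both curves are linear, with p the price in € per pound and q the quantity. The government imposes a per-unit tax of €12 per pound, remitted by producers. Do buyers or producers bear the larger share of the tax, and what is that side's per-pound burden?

Producers bear the larger share: €9.6 per pound.

Demand slope: (101 − 161)/(25 − 15) = -6, so qd = 251 − 6p.
Supply slope: (137 − 140)/(14 − 16) = 1.5, so qs = 1.5p + 116.
Without the tax, 251 − 6p = 1.5p + 116 gives 7.5p = 135, so p* = €18 and q* = 143.
With the tax collected from producers, supply shifts: qs = 1.5(p − 12) + 116.
Solving gives q = 128.6 with buyers paying €20.4 and producers receiving €8.4 (the €12 wedge).
Per-pound burden: buyers €2.4, producers €9.6.
Producers take the larger share because supply is less price-elastic here (demand slope 6 vs supply slope 1.5).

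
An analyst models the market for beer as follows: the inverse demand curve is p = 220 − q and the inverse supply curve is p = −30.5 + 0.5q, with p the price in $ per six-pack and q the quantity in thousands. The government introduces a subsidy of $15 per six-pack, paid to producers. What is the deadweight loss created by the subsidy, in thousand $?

Deadweight loss = $75 thousand.

Inverting to q(p) form: qd = 220 − p; qs = 2p + 61.
Before the subsidy: set 220 − p = 2p + 61 → p* = $53, q* = 167.
With a per-unit subsidy paid to producers, each receives p + 15 per unit sold, so supply becomes qs = 2(p + 15) + 61.
New equilibrium: buyers pay $43, producers receive $58, q = 177. (Wedge: pb − ps = −15.)
Quantity rises by |ΔQ| = |167 − 177| = 10.
DWL = ½ · t · |ΔQ| = ½ · 15 · 10 = $75.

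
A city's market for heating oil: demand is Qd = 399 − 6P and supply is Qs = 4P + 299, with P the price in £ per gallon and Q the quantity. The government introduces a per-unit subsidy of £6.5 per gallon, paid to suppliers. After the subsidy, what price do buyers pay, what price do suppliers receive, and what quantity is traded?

Without the subsidy, 399 − 6P = 4P + 299 gives 10P = 100, so P* = £10 and Q* = 339.
With a per-unit subsidy paid to suppliers, each receives P + 6.5 per unit sold, so supply becomes Qs = 4(P + 6.5) + 299.
New equilibrium: buyers pay £7.4, suppliers receive £13.9, Q = 354.6. (Wedge: Pb − Ps = −6.5.)

Buyers pay £7.4; suppliers receive £13.9; quantity = 354.6.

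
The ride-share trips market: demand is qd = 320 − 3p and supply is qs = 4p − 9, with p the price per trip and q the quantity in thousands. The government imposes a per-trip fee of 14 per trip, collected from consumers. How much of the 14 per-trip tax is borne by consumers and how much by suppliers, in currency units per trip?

Before the tax: set 320 − 3p = 4p − 9 → p* = 47, q* = 179.
With the tax collected from consumers, demand (in seller-price terms) shifts: qd = 320 − 3(p + 14).
New equilibrium: consumers pay 55, suppliers receive 41, q = 155. (Wedge: pb − ps = 14.)
Burden on consumers: 8; on suppliers: 6. (They sum to 14.)
The less price-elastic side of the market bears the larger share of a per-unit tax.

Consumers bear 8 per trip; suppliers bear 6 per trip.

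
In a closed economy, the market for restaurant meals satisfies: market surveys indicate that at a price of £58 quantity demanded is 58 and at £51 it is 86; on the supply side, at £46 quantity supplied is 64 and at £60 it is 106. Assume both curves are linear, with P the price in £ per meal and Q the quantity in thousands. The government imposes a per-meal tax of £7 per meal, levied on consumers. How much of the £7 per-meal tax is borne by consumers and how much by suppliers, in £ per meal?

Demand slope: (86 − 58)/(51 − 58) = -4, so Qd = 290 − 4P.
Supply slope: (106 − 64)/(60 − 46) = 3, so Qs = 3P − 74.
Without the tax, 290 − 4P = 3P − 74 gives 7P = 364, so P* = £52 and Q* = 82.
With the tax collected from consumers, demand (in seller-price terms) shifts: Qd = 290 − 4(P + 7).
New equilibrium: consumers pay £55, suppliers receive £48, Q = 70. (Wedge: Pb − Ps = 7.)
Burden on consumers: £3; on suppliers: £4. (They sum to £7.)

Consumers bear £3 per meal; suppliers bear £4 per meal.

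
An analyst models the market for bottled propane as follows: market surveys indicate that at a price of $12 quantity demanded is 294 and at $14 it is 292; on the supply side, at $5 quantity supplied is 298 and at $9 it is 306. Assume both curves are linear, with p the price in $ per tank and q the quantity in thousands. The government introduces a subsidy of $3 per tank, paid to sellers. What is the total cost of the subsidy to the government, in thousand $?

Demand slope: (292 − 294)/(14 − 12) = -1, so qd = 306 − p.
Supply slope: (306 − 298)/(9 − 5) = 2, so qs = 2p + 288.
Without the subsidy, 306 − p = 2p + 288 gives 3p = 18, so p* = $6 and q* = 300.
With a per-unit subsidy paid to sellers, each receives p + 3 per unit sold, so supply becomes qs = 2(p + 3) + 288.
New equilibrium: buyers pay $4, sellers receive $7, q = 302. (Wedge: pb − ps = −3.)
Outlay = t · Q = 3 · 302 = $906.

Government outlay = $906 thousand.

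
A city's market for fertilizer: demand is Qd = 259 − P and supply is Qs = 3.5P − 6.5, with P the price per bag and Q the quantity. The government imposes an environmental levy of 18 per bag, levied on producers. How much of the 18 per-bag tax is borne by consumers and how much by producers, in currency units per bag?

Consumers bear 14 per bag; producers bear 4 per bag.

Without the tax, 259 − P = 3.5P − 6.5 gives 4.5P = 265.5, so P* = 59 and Q* = 200.
With the tax collected from producers, supply shifts: Qs = 3.5(P − 18) − 6.5.
Solving gives Q = 186 with consumers paying 73 and producers receiving 55 (the 18 wedge).
Burden on consumers: 14; on producers: 4. (They sum to 18.)
The less price-elastic side of the market bears the larger share of a per-unit tax.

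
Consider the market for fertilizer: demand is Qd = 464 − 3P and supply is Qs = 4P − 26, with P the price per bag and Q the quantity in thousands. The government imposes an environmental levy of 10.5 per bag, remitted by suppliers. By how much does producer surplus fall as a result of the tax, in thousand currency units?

Before the tax: set 464 − 3P = 4P − 26 → P* = 70, Q* = 254.
With the tax collected from suppliers, supply shifts: Qs = 4(P − 10.5) − 26.
Solving gives Q = 236 with consumers paying 76 and suppliers receiving 65.5 (the 10.5 wedge).
ΔPS is the trapezoid between Q = 236 and Q = 254 of height 4.5: ½ · (254 + 236) · 4.5 = 1102.5.

Producer surplus falls by 1102.5 thousand.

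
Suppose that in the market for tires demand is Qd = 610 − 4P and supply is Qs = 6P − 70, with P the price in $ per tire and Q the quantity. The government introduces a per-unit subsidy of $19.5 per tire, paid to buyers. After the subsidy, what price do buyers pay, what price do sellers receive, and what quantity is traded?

Without the subsidy, 610 − 4P = 6P − 70 gives 10P = 680, so P* = $68 and Q* = 338.
With a per-unit subsidy paid to buyers, each effectively pays P − 19.5, so demand becomes Qd = 610 − 4(P − 19.5).
Solving gives Q = 384.8 with buyers paying $56.3 and sellers receiving $75.8 (the $19.5 wedge).

Buyers pay $56.3; sellers receive $75.8; quantity = 384.8.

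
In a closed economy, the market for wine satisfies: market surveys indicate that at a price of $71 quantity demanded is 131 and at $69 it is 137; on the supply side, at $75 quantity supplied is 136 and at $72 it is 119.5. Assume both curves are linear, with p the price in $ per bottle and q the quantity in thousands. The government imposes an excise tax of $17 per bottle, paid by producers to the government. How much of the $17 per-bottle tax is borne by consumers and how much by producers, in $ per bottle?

Demand slope: (137 − 131)/(69 − 71) = -3, so qd = 344 − 3p.
Supply slope: (119.5 − 136)/(72 − 75) = 5.5, so qs = 5.5p − 276.5.
Before the tax: set 344 − 3p = 5.5p − 276.5 → p* = $73, q* = 125.
With the tax collected from producers, supply shifts: qs = 5.5(p − 17) − 276.5.
Solving gives q = 92 with consumers paying $84 and producers receiving $67 (the $17 wedge).
Burden on consumers: $11; on producers: $6. (They sum to $17.)
The less price-elastic side of the market bears the larger share of a per-unit tax.

Consumers bear $11 per bottle; producers bear $6 per bottle.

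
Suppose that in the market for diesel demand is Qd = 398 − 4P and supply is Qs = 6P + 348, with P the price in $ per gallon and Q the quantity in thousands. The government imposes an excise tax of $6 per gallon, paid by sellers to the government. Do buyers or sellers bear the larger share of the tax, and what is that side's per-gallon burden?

Buyers bear the larger share: $3.6 per gallon.

Without the tax, 398 − 4P = 6P + 348 gives 10P = 50, so P* = $5 and Q* = 378.
With the tax collected from sellers, supply shifts: Qs = 6(P − 6) + 348.
Solving gives Q = 363.6 with buyers paying $8.6 and sellers receiving $2.6 (the $6 wedge).
Per-gallon burden: buyers $3.6, sellers $2.4.
Buyers take the larger share because demand is less price-elastic here (demand slope 4 vs supply slope 6).
The less price-elastic side of the market bears the larger share of a per-unit tax.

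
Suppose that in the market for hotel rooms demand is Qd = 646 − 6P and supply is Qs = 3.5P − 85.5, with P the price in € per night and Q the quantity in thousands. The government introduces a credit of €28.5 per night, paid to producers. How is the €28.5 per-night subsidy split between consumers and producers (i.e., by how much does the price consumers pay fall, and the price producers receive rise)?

Without the subsidy, 646 − 6P = 3.5P − 85.5 gives 9.5P = 731.5, so P* = €77 and Q* = 184.
With a per-unit subsidy paid to producers, each receives P + 28.5 per unit sold, so supply becomes Qs = 3.5(P + 28.5) − 85.5.
New equilibrium: consumers pay €66.5, producers receive €95, Q = 247. (Wedge: Pb − Ps = −28.5.)
Gain to consumers: €10.5; to producers: €18. (They sum to €28.5.)

Consumers gain €10.5 per night; producers gain €18 per night.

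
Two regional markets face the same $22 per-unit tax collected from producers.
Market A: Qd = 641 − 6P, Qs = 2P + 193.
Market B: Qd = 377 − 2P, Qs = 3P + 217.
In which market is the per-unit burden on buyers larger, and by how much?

Market A: pre-tax P* = $56, Q* = 305; post-tax Q = 272; per-unit burden on buyers = $5.5.
Market B: pre-tax P* = $32, Q* = 313; post-tax Q = 286.6; per-unit burden on buyers = $13.2.
Difference: $5.5 vs $13.2 → market B is larger by $7.7.

Market B, by $7.7.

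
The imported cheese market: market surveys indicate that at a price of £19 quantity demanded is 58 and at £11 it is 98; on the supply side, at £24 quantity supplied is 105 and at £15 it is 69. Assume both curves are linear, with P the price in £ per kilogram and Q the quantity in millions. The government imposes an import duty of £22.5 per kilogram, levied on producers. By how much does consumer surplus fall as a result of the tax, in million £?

Demand slope: (98 − 58)/(11 − 19) = -5, so Qd = 153 − 5P.
Supply slope: (69 − 105)/(15 − 24) = 4, so Qs = 4P + 9.
Without the tax, 153 − 5P = 4P + 9 gives 9P = 144, so P* = £16 and Q* = 73.
With the tax collected from producers, supply shifts: Qs = 4(P − 22.5) + 9.
New equilibrium: buyers pay £26, producers receive £3.5, Q = 23. (Wedge: Pb − Ps = 22.5.)
ΔCS is the trapezoid between Q = 23 and Q = 73 of height £10: ½ · (73 + 23) · 10 = £480.

Consumer surplus falls by £480 million.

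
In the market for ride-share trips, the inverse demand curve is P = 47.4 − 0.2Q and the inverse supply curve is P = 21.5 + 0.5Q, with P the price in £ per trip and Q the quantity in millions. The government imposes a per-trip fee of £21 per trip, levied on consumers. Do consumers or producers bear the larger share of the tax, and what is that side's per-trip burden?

Rewrite in direct form: Qd = 237 − 5P and Qs = 2P − 43.
Without the tax, 237 − 5P = 2P − 43 gives 7P = 280, so P* = £40 and Q* = 37.
With the tax collected from consumers, demand (in seller-price terms) shifts: Qd = 237 − 5(P + 21).
New equilibrium: consumers pay £46, producers receive £25, Q = 7. (Wedge: Pb − Ps = 21.)
Per-trip burden: consumers £6, producers £15.
Producers take the larger share because supply is less price-elastic here (demand slope 5 vs supply slope 2).

Producers bear the larger share: £15 per trip.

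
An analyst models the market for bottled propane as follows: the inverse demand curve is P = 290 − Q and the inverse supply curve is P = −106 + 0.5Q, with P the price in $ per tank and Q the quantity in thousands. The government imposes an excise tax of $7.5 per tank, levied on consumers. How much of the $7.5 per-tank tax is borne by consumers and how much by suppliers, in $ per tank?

Consumers bear $5 per tank; suppliers bear $2.5 per tank.

Inverting to Q(P) form: Qd = 290 − P; Qs = 2P + 212.
Without the tax, 290 − P = 2P + 212 gives 3P = 78, so P* = $26 and Q* = 264.
With the tax collected from consumers, demand (in seller-price terms) shifts: Qd = 290 − (P + 7.5).
Solving gives Q = 259 with consumers paying $31 and suppliers receiving $23.5 (the $7.5 wedge).
Burden on consumers: $5; on suppliers: $2.5. (They sum to $7.5.)
The less price-elastic side of the market bears the larger share of a per-unit tax.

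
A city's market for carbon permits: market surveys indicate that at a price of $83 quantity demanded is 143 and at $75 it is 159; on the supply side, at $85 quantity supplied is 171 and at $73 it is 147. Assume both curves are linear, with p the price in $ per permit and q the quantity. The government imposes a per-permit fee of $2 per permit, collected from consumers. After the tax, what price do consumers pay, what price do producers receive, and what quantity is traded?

Demand slope: (159 − 143)/(75 − 83) = -2, so qd = 309 − 2p.
Supply slope: (147 − 171)/(73 − 85) = 2, so qs = 2p + 1.
Before the tax: set 309 − 2p = 2p + 1 → p* = $77, q* = 155.
With the tax collected from consumers, demand (in seller-price terms) shifts: qd = 309 − 2(p + 2).
Solving gives q = 153 with consumers paying $78 and producers receiving $76 (the $2 wedge).
The less price-elastic side of the market bears the larger share of a per-unit tax.

Consumers pay $78; producers receive $76; quantity = 153.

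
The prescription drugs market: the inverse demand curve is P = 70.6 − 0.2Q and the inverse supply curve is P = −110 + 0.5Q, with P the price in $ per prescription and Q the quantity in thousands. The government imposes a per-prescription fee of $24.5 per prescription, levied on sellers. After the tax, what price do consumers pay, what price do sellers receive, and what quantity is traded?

Consumers pay $26; sellers receive $1.5; quantity = 223.

Inverting to Q(P) form: Qd = 353 − 5P; Qs = 2P + 220.
Before the tax: set 353 − 5P = 2P + 220 → P* = $19, Q* = 258.
With the tax collected from sellers, supply shifts: Qs = 2(P − 24.5) + 220.
Solving gives Q = 223 with consumers paying $26 and sellers receiving $1.5 (the $24.5 wedge).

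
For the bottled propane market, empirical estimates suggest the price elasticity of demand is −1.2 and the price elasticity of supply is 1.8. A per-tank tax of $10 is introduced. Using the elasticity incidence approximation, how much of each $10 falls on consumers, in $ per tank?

Consumers bear ≈ $6 per tank.

Incidence ratio: consumers' share ≈ εs / (εs + |εd|) = 1.8 / (1.8 + 1.2) = 0.6.
So consumers bear ≈ 0.6 × $10 = $6; suppliers bear $4.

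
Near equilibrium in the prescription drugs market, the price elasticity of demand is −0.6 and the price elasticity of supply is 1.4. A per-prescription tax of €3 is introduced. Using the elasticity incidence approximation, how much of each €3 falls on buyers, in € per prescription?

Buyers bear ≈ €2.1 per prescription.

Incidence ratio: buyers' share ≈ εs / (εs + |εd|) = 1.4 / (1.4 + 0.6) = 0.7.
So buyers bear ≈ 0.7 × €3 = €2.1; producers bear €0.9.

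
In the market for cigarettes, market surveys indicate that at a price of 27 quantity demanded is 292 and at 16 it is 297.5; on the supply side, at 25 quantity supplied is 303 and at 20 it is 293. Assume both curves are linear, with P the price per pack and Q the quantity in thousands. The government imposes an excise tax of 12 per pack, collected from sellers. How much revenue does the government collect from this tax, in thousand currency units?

Tax revenue = 3482.4 thousand.

Demand slope: (297.5 − 292)/(16 − 27) = -0.5, so Qd = 305.5 − 0.5P.
Supply slope: (293 − 303)/(20 − 25) = 2, so Qs = 2P + 253.
Without the tax, 305.5 − 0.5P = 2P + 253 gives 2.5P = 52.5, so P* = 21 and Q* = 295.
With the tax collected from sellers, supply shifts: Qs = 2(P − 12) + 253.
New equilibrium: buyers pay 30.6, sellers receive 18.6, Q = 290.2. (Wedge: Pb − Ps = 12.)
Revenue = t · Q = 12 · 290.2 = 3482.4.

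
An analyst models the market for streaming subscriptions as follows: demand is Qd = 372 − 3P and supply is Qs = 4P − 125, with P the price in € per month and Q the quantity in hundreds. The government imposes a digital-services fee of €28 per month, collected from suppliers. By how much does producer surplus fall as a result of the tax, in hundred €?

Producer surplus falls by €1620 hundred.

Without the tax, 372 − 3P = 4P − 125 gives 7P = 497, so P* = €71 and Q* = 159.
With the tax collected from suppliers, supply shifts: Qs = 4(P − 28) − 125.
Solving gives Q = 111 with consumers paying €87 and suppliers receiving €59 (the €28 wedge).
ΔPS is the trapezoid between Q = 111 and Q = 159 of height €12: ½ · (159 + 111) · 12 = €1620.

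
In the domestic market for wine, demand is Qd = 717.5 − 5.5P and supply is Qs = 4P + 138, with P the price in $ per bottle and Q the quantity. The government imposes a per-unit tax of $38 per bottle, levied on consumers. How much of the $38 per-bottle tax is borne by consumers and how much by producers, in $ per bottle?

Before the tax: set 717.5 − 5.5P = 4P + 138 → P* = $61, Q* = 382.
With the tax collected from consumers, demand (in seller-price terms) shifts: Qd = 717.5 − 5.5(P + 38).
Solving gives Q = 294 with consumers paying $77 and producers receiving $39 (the $38 wedge).
Burden on consumers: $16; on producers: $22. (They sum to $38.)

Consumers bear $16 per bottle; producers bear $22 per bottle.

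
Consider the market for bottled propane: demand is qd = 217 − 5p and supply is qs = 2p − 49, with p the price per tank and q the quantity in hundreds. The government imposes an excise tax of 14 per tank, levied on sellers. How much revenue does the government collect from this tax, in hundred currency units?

Tax revenue = 98 hundred.

Without the tax, 217 − 5p = 2p − 49 gives 7p = 266, so p* = 38 and q* = 27.
With the tax collected from sellers, supply shifts: qs = 2(p − 14) − 49.
Solving gives q = 7 with buyers paying 42 and sellers receiving 28 (the 14 wedge).
Revenue = t · Q = 14 · 7 = 98.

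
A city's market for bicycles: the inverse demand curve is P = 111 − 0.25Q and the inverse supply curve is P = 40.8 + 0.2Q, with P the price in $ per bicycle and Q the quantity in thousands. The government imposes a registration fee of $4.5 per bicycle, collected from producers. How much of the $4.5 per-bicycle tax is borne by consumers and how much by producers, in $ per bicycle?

Rewrite in direct form: Qd = 444 − 4P and Qs = 5P − 204.
Before the tax: set 444 − 4P = 5P − 204 → P* = $72, Q* = 156.
With the tax collected from producers, supply shifts: Qs = 5(P − 4.5) − 204.
New equilibrium: consumers pay $74.5, producers receive $70, Q = 146. (Wedge: Pb − Ps = 4.5.)
Burden on consumers: $2.5; on producers: $2. (They sum to $4.5.)
The less price-elastic side of the market bears the larger share of a per-unit tax.

Consumers bear $2.5 per bicycle; producers bear $2 per bicycle.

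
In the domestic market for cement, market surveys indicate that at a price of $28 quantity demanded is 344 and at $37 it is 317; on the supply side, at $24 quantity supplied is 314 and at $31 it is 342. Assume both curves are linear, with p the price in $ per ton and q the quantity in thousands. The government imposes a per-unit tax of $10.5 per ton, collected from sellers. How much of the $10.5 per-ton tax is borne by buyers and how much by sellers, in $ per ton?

Demand slope: (317 − 344)/(37 − 28) = -3, so qd = 428 − 3p.
Supply slope: (342 − 314)/(31 − 24) = 4, so qs = 4p + 218.
Without the tax, 428 − 3p = 4p + 218 gives 7p = 210, so p* = $30 and q* = 338.
With the tax collected from sellers, supply shifts: qs = 4(p − 10.5) + 218.
Solving gives q = 320 with buyers paying $36 and sellers receiving $25.5 (the $10.5 wedge).
Burden on buyers: $6; on sellers: $4.5. (They sum to $10.5.)

Buyers bear $6 per ton; sellers bear $4.5 per ton.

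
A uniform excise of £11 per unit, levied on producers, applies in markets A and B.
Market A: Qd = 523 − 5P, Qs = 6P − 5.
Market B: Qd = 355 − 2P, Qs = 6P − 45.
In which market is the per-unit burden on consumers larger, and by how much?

Market B, by £2.25.

Market A: pre-tax P* = £48, Q* = 283; post-tax Q = 253; per-unit burden on consumers = £6.
Market B: pre-tax P* = £50, Q* = 255; post-tax Q = 238.5; per-unit burden on consumers = £8.25.
Difference: £6 vs £8.25 → market B is larger by £2.25.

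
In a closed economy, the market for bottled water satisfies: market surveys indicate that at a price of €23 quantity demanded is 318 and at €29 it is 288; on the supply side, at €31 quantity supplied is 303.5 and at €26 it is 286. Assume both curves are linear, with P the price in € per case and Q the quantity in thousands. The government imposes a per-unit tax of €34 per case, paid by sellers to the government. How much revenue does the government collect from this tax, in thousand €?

Demand slope: (288 − 318)/(29 − 23) = -5, so Qd = 433 − 5P.
Supply slope: (286 − 303.5)/(26 − 31) = 3.5, so Qs = 3.5P + 195.
Without the tax, 433 − 5P = 3.5P + 195 gives 8.5P = 238, so P* = €28 and Q* = 293.
With the tax collected from sellers, supply shifts: Qs = 3.5(P − 34) + 195.
Solving gives Q = 223 with consumers paying €42 and sellers receiving €8 (the €34 wedge).
Revenue = t · Q = 34 · 223 = €7582.

Tax revenue = €7582 thousand.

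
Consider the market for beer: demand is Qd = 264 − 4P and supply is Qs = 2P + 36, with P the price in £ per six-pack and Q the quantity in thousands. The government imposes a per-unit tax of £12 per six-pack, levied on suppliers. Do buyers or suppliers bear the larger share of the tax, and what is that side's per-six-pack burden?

Before the tax: set 264 − 4P = 2P + 36 → P* = £38, Q* = 112.
With the tax collected from suppliers, supply shifts: Qs = 2(P − 12) + 36.
New equilibrium: buyers pay £42, suppliers receive £30, Q = 96. (Wedge: Pb − Ps = 12.)
Per-six-pack burden: buyers £4, suppliers £8.
Suppliers take the larger share because supply is less price-elastic here (demand slope 4 vs supply slope 2).

Suppliers bear the larger share: £8 per six-pack.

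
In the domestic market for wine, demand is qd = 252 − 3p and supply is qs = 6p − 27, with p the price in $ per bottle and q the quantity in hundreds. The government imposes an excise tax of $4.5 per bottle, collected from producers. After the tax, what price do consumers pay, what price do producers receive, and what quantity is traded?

Consumers pay $34; producers receive $29.5; quantity = 150.

Before the tax: set 252 − 3p = 6p − 27 → p* = $31, q* = 159.
With the tax collected from producers, supply shifts: qs = 6(p − 4.5) − 27.
New equilibrium: consumers pay $34, producers receive $29.5, q = 150. (Wedge: pb − ps = 4.5.)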